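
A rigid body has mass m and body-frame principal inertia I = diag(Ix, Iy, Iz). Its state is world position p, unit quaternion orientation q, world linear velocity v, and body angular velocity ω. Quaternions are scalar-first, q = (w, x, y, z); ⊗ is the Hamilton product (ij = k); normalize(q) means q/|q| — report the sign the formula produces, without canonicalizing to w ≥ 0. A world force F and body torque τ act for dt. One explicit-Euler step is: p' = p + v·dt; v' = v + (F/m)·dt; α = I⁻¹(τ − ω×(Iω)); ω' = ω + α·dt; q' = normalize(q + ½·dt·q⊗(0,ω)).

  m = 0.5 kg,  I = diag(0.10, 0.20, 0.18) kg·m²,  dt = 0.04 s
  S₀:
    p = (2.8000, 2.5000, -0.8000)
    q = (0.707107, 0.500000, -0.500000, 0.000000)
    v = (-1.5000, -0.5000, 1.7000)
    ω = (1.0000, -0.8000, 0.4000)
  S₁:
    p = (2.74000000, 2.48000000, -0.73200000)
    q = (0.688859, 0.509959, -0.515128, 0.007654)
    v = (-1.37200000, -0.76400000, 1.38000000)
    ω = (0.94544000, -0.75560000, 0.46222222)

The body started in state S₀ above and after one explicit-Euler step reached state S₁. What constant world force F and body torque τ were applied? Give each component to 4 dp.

Δv = v₁−v₀ = (0.12800000, -0.26400000, -0.32000000)
F = m·Δv/dt = (1.6000, -3.3000, -4.0000)
ω₁ − ω₀ = (-0.05456000, 0.04440000, 0.06222222)
gyro term ω₀×Iω₀ = (0.0064, -0.0320, -0.0800)
applied torque τ = (-0.1300, 0.1900, 0.2000)

F = (1.6000, -3.3000, -4.0000)
τ = (-0.1300, 0.1900, 0.2000)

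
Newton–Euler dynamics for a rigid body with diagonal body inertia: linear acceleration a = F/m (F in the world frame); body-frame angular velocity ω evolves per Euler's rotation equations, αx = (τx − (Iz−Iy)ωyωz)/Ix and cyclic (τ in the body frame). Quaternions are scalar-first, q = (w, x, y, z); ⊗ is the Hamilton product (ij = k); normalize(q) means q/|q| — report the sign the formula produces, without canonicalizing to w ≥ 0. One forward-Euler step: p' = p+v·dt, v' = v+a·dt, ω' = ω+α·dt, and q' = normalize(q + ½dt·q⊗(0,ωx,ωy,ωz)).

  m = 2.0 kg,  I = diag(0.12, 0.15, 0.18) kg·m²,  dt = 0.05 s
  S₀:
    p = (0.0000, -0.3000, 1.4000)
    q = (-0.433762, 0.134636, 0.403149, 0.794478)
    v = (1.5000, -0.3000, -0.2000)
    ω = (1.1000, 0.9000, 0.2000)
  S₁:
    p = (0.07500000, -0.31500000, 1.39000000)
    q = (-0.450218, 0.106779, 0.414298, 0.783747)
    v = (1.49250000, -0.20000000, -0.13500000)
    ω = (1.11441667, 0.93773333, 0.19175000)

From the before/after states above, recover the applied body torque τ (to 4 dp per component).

τ = (0.0400, 0.1000, 0.0000)

Δω = ω₁−ω₀ = (0.01441667, 0.03773333, -0.00825000)
precession coupling = (0.0054, -0.0132, 0.0297)
I·α + gyro = (0.0400, 0.1000, 0.0000)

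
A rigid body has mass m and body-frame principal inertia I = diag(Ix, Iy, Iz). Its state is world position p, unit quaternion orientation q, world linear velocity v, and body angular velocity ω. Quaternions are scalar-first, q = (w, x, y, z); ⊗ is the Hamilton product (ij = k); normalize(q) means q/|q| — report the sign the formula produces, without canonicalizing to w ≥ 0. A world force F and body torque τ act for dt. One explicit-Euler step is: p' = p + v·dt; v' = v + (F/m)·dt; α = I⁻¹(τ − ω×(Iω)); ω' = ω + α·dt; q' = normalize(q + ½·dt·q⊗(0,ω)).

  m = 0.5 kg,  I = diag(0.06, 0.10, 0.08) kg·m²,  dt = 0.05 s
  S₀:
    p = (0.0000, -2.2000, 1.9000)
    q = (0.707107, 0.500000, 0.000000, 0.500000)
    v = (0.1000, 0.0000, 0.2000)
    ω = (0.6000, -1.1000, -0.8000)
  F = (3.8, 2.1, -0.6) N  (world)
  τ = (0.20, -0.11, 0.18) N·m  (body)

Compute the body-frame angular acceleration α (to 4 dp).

gyro term ω×Iω = (-0.0176, 0.0096, -0.0264)
(τ − ω×Iω)/I = (3.6267, -1.1960, 2.5800)

α = (3.6267, -1.1960, 2.5800)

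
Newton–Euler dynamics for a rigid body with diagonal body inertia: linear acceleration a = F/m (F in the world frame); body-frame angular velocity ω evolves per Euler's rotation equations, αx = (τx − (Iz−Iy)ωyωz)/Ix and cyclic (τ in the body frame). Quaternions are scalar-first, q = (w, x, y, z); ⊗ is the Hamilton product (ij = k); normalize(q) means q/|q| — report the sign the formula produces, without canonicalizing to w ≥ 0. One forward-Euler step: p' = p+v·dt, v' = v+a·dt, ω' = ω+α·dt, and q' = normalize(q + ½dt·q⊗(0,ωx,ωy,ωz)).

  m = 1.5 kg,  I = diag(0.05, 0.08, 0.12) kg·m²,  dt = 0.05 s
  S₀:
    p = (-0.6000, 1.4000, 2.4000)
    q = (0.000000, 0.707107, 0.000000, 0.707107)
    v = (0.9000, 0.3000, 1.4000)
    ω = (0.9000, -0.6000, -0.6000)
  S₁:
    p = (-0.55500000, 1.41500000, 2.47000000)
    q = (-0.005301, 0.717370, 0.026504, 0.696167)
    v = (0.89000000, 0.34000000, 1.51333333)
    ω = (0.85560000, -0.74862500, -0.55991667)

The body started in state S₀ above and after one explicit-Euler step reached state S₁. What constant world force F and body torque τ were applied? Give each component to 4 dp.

velocity change Δv = (-0.01000000, 0.04000000, 0.11333333)
applied force F = (-0.3000, 1.2000, 3.4000)
ω₁ − ω₀ = (-0.04440000, -0.14862500, 0.04008333)
gyro term ω₀×Iω₀ = (0.0144, 0.0378, -0.0162)
I·α + gyro = (-0.0300, -0.2000, 0.0800)

F = (-0.3000, 1.2000, 3.4000)
τ = (-0.0300, -0.2000, 0.0800)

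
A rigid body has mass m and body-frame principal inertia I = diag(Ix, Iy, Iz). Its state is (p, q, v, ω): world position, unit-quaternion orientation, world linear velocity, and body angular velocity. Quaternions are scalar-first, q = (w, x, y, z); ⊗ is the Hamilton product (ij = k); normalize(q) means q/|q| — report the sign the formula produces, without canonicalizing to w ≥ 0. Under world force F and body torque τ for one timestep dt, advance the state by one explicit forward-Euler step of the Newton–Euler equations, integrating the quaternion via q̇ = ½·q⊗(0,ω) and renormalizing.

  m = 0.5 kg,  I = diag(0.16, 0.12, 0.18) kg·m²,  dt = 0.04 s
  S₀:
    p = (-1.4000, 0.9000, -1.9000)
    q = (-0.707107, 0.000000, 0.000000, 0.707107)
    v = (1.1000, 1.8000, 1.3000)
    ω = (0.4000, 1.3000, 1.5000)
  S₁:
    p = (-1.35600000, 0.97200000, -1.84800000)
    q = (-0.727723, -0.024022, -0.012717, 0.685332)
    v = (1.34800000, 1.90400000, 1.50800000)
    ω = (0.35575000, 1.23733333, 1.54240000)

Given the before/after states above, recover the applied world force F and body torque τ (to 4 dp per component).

F = (3.1000, 1.3000, 2.6000)
τ = (-0.0600, -0.2000, 0.1700)

rate change Δω = (-0.04425000, -0.06266667, 0.04240000)
ω₀×(Iω₀) = (0.1170, -0.0120, -0.0208)
applied torque τ = (-0.0600, -0.2000, 0.1700)
Δv = v₁−v₀ = (0.24800000, 0.10400000, 0.20800000)
m·(v₁−v₀)/dt = (3.1000, 1.3000, 2.6000)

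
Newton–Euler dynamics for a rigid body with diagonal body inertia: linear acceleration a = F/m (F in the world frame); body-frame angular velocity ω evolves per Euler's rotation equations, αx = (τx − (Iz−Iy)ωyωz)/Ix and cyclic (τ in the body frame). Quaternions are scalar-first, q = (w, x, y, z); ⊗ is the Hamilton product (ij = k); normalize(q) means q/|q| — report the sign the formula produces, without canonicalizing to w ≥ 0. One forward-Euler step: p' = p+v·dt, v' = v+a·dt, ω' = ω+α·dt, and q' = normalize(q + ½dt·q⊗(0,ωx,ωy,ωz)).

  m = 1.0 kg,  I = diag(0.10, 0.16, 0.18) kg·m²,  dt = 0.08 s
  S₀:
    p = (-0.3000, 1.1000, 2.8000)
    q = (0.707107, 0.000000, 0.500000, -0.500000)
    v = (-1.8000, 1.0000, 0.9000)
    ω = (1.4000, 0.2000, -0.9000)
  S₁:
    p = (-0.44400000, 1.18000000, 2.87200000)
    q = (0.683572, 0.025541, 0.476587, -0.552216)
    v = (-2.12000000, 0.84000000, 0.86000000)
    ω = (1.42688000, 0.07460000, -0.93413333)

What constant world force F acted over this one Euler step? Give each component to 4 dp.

F = (-4.0000, -2.0000, -0.5000)

Δv = v₁−v₀ = (-0.32000000, -0.16000000, -0.04000000)
m·(v₁−v₀)/dt = (-4.0000, -2.0000, -0.5000)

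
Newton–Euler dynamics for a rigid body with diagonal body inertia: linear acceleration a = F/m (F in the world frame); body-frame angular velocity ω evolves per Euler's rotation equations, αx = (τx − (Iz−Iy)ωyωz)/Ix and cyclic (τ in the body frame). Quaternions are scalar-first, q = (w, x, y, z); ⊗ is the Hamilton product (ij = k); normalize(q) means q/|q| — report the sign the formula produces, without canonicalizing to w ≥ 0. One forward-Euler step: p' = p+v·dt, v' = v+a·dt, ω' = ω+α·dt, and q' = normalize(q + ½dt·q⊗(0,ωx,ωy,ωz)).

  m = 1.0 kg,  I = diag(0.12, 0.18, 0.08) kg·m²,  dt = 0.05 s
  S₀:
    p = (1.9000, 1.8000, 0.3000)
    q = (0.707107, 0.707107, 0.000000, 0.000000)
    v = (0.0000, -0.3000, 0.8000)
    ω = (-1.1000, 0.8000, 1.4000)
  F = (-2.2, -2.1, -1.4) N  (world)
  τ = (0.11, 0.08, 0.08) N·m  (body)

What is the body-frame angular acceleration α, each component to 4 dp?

α = (1.8500, 0.7867, 1.6600)

precession coupling ω×(Iω) = (-0.1120, -0.0616, -0.0528)
α = I⁻¹(τ − ω×Iω) = (1.8500, 0.7867, 1.6600)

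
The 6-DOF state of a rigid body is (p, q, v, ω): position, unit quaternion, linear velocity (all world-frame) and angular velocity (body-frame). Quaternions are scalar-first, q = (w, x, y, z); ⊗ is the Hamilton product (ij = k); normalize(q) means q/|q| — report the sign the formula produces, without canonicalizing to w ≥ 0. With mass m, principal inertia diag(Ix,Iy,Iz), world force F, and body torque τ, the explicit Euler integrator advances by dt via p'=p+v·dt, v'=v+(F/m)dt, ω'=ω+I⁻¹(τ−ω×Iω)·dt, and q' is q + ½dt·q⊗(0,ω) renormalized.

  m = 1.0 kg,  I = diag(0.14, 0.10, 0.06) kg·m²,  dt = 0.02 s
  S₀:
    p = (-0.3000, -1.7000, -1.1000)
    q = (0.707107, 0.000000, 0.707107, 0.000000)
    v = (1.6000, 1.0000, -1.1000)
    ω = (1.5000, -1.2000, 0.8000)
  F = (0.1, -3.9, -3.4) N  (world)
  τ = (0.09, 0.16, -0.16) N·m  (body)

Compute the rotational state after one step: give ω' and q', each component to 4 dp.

ω' = (1.5074, -1.1872, 0.7227)
q' = (0.7154, 0.0163, 0.6985, -0.0049)

α = I⁻¹(τ − ω×Iω) = (0.3686, 0.6400, -3.8667)
ω' = ω + α·dt = (1.5074, -1.1872, 0.7227)
2q̇ = q⊗(0,ω) = (0.8485284, 1.6263461, -0.8485284, -0.4949749)
updated quaternion q' = (0.7154, 0.0163, 0.6985, -0.0049)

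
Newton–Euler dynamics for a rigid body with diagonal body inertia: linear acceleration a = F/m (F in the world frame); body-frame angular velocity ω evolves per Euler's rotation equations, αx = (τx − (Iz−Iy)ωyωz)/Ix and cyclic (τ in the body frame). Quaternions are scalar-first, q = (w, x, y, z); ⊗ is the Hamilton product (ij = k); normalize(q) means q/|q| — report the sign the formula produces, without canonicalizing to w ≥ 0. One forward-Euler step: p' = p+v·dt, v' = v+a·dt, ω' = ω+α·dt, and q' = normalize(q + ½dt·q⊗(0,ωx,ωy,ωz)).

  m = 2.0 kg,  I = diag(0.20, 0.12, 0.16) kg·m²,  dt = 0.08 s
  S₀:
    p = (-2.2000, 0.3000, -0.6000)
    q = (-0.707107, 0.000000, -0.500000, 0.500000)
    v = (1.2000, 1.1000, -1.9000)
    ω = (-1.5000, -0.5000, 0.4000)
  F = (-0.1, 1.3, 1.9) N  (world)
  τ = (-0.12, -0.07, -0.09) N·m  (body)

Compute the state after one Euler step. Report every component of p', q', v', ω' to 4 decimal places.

p' = (-2.1040, 0.3880, -0.7520)
q' = (-0.7236, 0.0443, -0.5148, 0.4577)
v' = (1.1960, 1.1520, -1.8240)
ω' = (-1.5448, -0.5307, 0.3850)

angular accel α = (-0.5600, -0.3833, -0.1875)
new body rate ω' = (-1.5448, -0.5307, 0.3850)
Hamilton product q⊗(0,ω) = (-0.4500000, 1.1106605, -0.3964465, -1.0328428)
q' = normalize(q + ½dt·q⊗(0,ω)) = (-0.7236, 0.0443, -0.5148, 0.4577)
linear accel F/m = (-0.0500, 0.6500, 0.9500)
new position p' = (-2.1040, 0.3880, -0.7520)
new velocity v' = (1.1960, 1.1520, -1.8240)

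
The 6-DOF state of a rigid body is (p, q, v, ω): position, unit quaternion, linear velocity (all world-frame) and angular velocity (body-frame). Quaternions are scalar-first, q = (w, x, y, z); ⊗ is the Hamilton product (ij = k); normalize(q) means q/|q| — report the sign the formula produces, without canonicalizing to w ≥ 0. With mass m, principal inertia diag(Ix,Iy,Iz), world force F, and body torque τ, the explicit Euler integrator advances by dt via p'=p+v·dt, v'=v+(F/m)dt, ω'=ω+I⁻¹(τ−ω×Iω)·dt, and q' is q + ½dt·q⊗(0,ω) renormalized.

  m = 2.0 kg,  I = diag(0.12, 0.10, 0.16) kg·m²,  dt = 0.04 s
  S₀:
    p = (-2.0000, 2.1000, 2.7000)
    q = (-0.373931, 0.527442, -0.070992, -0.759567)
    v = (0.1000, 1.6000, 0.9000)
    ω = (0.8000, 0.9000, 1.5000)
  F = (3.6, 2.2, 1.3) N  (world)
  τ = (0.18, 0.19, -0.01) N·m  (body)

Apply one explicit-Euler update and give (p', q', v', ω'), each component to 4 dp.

p + v·dt = (-1.9960, 2.1640, 2.7360)
v + (F/m)dt = (0.1720, 1.6440, 0.9260)
ω×(Iω) gyroscopic = (0.0810, -0.0480, -0.0144)
angular accel α = (0.8250, 2.3800, 0.0275)
new body rate ω' = (0.8330, 0.9952, 1.5011)
Hamilton product q⊗(0,ω) = (0.7812897, 0.2779775, -1.7353545, -0.0294051)
updated quaternion q' = (-0.3580, 0.5326, -0.1056, -0.7596)

p' = (-1.9960, 2.1640, 2.7360)
q' = (-0.3580, 0.5326, -0.1056, -0.7596)
v' = (0.1720, 1.6440, 0.9260)
ω' = (0.8330, 0.9952, 1.5011)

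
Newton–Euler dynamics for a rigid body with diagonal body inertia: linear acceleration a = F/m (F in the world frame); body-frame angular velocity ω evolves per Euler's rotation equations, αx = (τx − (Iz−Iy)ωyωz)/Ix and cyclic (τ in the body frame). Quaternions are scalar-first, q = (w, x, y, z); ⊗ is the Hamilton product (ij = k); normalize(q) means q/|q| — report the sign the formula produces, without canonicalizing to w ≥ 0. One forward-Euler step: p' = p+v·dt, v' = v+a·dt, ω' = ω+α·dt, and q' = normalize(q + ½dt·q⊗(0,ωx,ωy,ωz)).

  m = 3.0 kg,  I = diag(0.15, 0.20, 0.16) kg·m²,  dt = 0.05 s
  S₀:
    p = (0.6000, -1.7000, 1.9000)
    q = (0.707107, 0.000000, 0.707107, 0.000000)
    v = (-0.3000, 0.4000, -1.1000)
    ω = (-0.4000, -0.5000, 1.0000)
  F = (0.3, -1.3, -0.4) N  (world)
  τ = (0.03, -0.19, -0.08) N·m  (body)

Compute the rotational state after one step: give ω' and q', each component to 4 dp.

ω' = (-0.3967, -0.5485, 0.9719)
q' = (0.7156, 0.0106, 0.6980, 0.0247)

precession coupling ω×(Iω) = (0.0200, 0.0040, 0.0100)
α = I⁻¹(τ − ω×Iω) = (0.0667, -0.9700, -0.5625)
ω' = ω + α·dt = (-0.3967, -0.5485, 0.9719)
q⊗(0,ω) = (0.3535535, 0.4242642, -0.3535535, 0.9899498)
q' = normalize(q + ½dt·q⊗(0,ω)) = (0.7156, 0.0106, 0.6980, 0.0247)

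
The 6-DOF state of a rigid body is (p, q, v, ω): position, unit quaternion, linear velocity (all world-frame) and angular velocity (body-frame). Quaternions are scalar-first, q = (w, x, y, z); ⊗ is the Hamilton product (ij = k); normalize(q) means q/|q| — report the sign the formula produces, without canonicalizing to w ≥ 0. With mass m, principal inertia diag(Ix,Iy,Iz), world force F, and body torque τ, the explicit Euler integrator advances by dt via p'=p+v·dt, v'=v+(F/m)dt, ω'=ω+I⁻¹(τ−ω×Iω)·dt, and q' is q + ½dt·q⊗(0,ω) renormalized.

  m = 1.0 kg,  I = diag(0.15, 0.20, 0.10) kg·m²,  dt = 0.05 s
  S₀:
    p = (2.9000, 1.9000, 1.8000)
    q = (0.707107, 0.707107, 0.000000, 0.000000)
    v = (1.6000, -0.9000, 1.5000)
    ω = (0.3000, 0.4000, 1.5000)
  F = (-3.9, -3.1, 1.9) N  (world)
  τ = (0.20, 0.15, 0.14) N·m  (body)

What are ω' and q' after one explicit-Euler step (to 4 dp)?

(τ − ω×Iω)/I = (1.7333, 0.6375, 1.3400)
ω + α·dt = (0.3867, 0.4319, 1.5670)
q⊗(0,ω) = (-0.2121321, 0.2121321, -0.7778177, 1.3435033)
q + ½dt·q⊗(0,ω), renormalized = (0.7013, 0.7119, -0.0194, 0.0336)

ω' = (0.3867, 0.4319, 1.5670)
q' = (0.7013, 0.7119, -0.0194, 0.0336)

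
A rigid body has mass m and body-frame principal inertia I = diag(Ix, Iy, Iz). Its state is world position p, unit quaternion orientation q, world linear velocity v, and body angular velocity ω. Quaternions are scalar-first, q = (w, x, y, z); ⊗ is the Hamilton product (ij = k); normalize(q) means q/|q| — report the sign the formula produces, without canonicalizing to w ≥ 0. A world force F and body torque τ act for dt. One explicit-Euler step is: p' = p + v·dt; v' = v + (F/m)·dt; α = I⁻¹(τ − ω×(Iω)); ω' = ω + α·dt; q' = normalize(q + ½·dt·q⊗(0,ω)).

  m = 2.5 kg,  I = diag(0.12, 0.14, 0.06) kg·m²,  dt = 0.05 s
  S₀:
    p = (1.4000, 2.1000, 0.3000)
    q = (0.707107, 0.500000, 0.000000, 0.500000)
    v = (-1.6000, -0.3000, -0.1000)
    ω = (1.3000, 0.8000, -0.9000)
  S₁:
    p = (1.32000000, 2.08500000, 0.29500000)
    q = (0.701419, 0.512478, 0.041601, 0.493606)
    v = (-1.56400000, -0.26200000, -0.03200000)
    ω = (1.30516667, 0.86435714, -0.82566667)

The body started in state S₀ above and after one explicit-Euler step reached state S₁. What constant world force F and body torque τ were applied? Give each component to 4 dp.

F = (1.8000, 1.9000, 3.4000)
τ = (0.0700, 0.1100, 0.1100)

velocity change Δv = (0.03600000, 0.03800000, 0.06800000)
F = m·Δv/dt = (1.8000, 1.9000, 3.4000)
ω₁ − ω₀ = (0.00516667, 0.06435714, 0.07433333)
precession coupling = (0.0576, -0.0702, 0.0208)
I·α + gyro = (0.0700, 0.1100, 0.1100)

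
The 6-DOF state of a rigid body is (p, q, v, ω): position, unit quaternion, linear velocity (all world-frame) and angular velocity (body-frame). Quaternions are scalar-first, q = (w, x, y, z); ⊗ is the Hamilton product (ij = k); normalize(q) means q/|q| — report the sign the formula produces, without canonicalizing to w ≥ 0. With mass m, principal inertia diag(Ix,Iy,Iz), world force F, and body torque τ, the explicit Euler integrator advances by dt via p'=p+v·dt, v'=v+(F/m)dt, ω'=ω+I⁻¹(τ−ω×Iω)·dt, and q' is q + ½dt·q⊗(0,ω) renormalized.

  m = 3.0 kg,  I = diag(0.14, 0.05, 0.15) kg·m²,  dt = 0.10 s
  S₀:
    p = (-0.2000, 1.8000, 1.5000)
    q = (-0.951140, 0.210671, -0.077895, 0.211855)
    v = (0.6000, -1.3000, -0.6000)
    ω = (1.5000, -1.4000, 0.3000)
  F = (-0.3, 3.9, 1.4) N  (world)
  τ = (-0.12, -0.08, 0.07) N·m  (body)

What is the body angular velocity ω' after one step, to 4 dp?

ω' = (1.4443, -1.5510, 0.2207)

angular accel α = (-0.5571, -1.5100, -0.7933)
new body rate ω' = (1.4443, -1.5510, 0.2207)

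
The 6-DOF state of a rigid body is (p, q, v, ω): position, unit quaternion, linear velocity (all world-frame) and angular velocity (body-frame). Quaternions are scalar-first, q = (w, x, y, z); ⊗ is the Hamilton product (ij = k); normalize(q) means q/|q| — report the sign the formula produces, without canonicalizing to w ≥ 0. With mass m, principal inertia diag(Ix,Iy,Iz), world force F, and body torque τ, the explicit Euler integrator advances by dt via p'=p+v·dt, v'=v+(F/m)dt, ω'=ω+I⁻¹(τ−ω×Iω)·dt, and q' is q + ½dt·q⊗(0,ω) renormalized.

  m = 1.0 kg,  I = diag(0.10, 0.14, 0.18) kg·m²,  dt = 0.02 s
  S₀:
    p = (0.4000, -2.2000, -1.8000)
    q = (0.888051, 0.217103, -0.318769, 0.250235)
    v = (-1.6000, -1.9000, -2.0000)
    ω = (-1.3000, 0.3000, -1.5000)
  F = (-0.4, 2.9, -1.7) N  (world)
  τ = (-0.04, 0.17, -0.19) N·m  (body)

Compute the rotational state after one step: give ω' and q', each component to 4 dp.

(τ − ω×Iω)/I = (-0.2200, 2.3286, -0.9689)
ω' = ω + α·dt = (-1.3044, 0.3466, -1.5194)
q⊗(0,ω) = (0.7532171, -0.7513833, 0.2667643, -1.6813453)
q' = normalize(q + ½dt·q⊗(0,ω)) = (0.8954, 0.2095, -0.3160, 0.2334)

ω' = (-1.3044, 0.3466, -1.5194)
q' = (0.8954, 0.2095, -0.3160, 0.2334)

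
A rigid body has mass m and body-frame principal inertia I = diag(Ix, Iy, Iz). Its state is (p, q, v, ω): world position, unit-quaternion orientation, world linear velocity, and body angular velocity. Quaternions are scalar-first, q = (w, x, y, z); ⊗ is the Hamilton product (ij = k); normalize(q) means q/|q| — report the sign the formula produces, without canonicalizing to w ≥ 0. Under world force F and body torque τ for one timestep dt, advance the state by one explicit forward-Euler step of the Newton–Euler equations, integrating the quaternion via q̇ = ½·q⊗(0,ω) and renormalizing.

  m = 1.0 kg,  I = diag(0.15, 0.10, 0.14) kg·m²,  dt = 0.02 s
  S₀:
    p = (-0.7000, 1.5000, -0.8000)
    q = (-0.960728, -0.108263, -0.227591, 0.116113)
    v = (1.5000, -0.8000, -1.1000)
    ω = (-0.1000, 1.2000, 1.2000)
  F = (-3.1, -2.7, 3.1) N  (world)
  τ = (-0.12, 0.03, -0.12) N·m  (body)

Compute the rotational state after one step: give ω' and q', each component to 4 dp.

ω×(Iω) gyroscopic = (0.0576, -0.0012, 0.0060)
angular accel α = (-1.1840, 0.3120, -0.9000)
new body rate ω' = (-0.1237, 1.2062, 1.1820)
q⊗(0,ω) = (0.1229473, -0.3163720, -1.0345693, -1.3055483)
updated quaternion q' = (-0.9594, -0.1114, -0.2379, 0.1030)

ω' = (-0.1237, 1.2062, 1.1820)
q' = (-0.9594, -0.1114, -0.2379, 0.1030)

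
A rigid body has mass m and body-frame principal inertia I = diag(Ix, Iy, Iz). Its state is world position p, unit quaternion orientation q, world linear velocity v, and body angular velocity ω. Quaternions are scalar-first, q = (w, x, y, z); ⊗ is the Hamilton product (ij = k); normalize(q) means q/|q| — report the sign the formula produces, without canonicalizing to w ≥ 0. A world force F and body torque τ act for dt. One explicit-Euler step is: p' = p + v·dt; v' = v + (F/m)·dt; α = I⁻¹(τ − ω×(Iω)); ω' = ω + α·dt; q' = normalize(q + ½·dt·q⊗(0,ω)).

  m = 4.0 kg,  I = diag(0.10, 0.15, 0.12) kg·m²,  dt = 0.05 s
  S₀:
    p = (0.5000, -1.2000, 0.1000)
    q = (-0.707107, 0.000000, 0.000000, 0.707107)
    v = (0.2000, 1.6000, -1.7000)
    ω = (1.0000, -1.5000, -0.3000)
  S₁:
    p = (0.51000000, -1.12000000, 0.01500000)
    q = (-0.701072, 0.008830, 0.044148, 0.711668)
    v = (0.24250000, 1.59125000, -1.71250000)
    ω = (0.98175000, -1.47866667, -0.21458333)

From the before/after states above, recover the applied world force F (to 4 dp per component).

F = (3.4000, -0.7000, -1.0000)

Δv = v₁−v₀ = (0.04250000, -0.00875000, -0.01250000)
applied force F = (3.4000, -0.7000, -1.0000)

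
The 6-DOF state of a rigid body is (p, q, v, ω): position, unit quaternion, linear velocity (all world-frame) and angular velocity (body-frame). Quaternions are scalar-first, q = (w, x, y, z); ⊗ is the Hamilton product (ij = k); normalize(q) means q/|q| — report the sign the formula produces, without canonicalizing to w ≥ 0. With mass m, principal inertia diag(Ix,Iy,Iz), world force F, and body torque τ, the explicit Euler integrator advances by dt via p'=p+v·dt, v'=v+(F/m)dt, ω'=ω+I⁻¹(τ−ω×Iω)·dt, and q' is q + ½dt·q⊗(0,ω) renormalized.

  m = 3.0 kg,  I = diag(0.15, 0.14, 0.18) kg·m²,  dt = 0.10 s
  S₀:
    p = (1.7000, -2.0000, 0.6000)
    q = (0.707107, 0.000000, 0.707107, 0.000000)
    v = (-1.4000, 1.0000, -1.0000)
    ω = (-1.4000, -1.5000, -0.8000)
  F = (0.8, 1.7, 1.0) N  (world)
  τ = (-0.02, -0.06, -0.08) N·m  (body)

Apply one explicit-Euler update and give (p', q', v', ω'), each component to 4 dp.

a = F/m = (0.2667, 0.5667, 0.3333)
p + v·dt = (1.5600, -1.9000, 0.5000)
v' = v + a·dt = (-1.3733, 1.0567, -0.9667)
precession coupling ω×(Iω) = (0.0480, -0.0336, -0.0210)
(τ − ω×Iω)/I = (-0.4533, -0.1886, -0.3278)
ω' = ω + α·dt = (-1.4453, -1.5189, -0.8328)
Hamilton product q⊗(0,ω) = (1.0606605, -1.5556354, -1.0606605, 0.4242642)
q + ½dt·q⊗(0,ω), renormalized = (0.7556, -0.0773, 0.6501, 0.0211)

p' = (1.5600, -1.9000, 0.5000)
q' = (0.7556, -0.0773, 0.6501, 0.0211)
v' = (-1.3733, 1.0567, -0.9667)
ω' = (-1.4453, -1.5189, -0.8328)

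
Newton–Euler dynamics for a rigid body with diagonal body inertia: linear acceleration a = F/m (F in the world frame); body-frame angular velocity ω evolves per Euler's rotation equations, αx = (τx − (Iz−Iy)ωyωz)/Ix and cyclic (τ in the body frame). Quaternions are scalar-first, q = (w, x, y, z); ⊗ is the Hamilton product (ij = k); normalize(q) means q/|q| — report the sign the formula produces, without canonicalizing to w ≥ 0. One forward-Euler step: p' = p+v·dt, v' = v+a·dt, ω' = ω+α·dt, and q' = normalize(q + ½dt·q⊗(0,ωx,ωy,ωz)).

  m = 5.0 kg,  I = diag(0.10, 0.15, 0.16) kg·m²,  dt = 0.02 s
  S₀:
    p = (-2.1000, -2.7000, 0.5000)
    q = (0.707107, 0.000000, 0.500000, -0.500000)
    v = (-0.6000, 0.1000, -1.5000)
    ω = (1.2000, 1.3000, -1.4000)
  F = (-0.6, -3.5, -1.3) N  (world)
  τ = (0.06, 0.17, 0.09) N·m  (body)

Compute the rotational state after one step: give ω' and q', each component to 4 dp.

angular accel α = (0.7820, 0.4613, 0.0750)
ω' = ω + α·dt = (1.2156, 1.3092, -1.3985)
Hamilton product q⊗(0,ω) = (-1.3500000, 0.7985284, 0.3192391, -1.5899498)
q + ½dt·q⊗(0,ω), renormalized = (0.6934, 0.0080, 0.5031, -0.5158)

ω' = (1.2156, 1.3092, -1.3985)
q' = (0.6934, 0.0080, 0.5031, -0.5158)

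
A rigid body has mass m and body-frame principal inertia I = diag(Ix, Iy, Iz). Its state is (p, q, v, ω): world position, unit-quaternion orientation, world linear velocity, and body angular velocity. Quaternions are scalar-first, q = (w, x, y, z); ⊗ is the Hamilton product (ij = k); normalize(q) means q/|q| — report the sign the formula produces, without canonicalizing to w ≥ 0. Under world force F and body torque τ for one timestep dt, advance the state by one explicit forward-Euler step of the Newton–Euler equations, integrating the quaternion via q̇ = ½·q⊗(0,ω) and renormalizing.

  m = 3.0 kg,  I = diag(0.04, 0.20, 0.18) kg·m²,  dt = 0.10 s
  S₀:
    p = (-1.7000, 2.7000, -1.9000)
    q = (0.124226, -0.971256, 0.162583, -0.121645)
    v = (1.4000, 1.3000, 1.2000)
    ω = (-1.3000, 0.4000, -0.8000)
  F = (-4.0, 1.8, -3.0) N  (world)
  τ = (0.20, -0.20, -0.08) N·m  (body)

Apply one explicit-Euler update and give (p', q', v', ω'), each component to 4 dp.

precession coupling ω×(Iω) = (0.0064, -0.1456, -0.0832)
(τ − ω×Iω)/I = (4.8400, -0.2720, 0.0178)
ω + α·dt = (-0.8160, 0.3728, -0.7982)
q⊗(0,ω) = (-1.4249820, -0.2429022, -0.5691759, -0.2765253)
updated quaternion q' = (0.0528, -0.9804, 0.1337, -0.1351)
linear accel F/m = (-1.3333, 0.6000, -1.0000)
p + v·dt = (-1.5600, 2.8300, -1.7800)
v + (F/m)dt = (1.2667, 1.3600, 1.1000)

p' = (-1.5600, 2.8300, -1.7800)
q' = (0.0528, -0.9804, 0.1337, -0.1351)
v' = (1.2667, 1.3600, 1.1000)
ω' = (-0.8160, 0.3728, -0.7982)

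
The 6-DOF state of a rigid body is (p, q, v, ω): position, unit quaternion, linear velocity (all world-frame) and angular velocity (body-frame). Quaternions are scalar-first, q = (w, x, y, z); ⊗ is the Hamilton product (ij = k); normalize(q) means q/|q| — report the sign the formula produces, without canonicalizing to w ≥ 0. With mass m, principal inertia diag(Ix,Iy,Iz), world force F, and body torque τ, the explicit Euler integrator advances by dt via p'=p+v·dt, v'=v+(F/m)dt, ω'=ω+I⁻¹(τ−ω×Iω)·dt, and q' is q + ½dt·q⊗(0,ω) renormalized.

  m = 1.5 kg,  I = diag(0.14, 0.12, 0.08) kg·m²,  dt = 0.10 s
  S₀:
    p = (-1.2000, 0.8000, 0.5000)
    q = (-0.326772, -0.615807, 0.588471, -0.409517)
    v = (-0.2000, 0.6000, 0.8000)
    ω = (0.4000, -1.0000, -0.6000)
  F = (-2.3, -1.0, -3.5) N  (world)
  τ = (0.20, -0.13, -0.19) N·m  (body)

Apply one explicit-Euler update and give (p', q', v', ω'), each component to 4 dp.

ω×(Iω) gyroscopic = (-0.0240, -0.0144, 0.0080)
α = I⁻¹(τ − ω×Iω) = (1.6000, -0.9633, -2.4750)
ω' = ω + α·dt = (0.5600, -1.0963, -0.8475)
Hamilton product q⊗(0,ω) = (0.5890836, -0.8933084, -0.2065190, 0.5764818)
updated quaternion q' = (-0.2968, -0.6592, 0.5770, -0.3800)
new position p' = (-1.2200, 0.8600, 0.5800)
v' = v + a·dt = (-0.3533, 0.5333, 0.5667)

p' = (-1.2200, 0.8600, 0.5800)
q' = (-0.2968, -0.6592, 0.5770, -0.3800)
v' = (-0.3533, 0.5333, 0.5667)
ω' = (0.5600, -1.0963, -0.8475)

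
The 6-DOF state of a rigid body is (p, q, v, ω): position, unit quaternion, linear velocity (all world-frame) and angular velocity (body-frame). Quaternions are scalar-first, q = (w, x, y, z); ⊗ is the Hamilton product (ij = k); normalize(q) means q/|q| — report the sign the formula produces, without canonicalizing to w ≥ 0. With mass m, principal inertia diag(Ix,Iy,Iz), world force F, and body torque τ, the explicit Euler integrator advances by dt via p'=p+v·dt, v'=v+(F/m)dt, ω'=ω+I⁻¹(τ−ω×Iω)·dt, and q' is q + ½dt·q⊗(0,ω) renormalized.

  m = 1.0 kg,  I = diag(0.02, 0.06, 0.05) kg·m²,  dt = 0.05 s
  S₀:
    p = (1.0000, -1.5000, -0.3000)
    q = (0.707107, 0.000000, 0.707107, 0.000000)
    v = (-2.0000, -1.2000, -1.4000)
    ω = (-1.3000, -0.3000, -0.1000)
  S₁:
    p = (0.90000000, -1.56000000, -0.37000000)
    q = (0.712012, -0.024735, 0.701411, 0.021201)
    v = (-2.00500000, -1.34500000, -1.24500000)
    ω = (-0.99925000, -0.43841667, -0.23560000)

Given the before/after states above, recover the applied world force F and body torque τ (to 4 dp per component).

v₁ − v₀ = (-0.00500000, -0.14500000, 0.15500000)
F = m·Δv/dt = (-0.1000, -2.9000, 3.1000)
rate change Δω = (0.30075000, -0.13841667, -0.13560000)
ω₀×(Iω₀) = (-0.0003, -0.0039, 0.0156)
τ = I·(Δω/dt) + ω₀×(Iω₀) = (0.1200, -0.1700, -0.1200)

F = (-0.1000, -2.9000, 3.1000)
τ = (0.1200, -0.1700, -0.1200)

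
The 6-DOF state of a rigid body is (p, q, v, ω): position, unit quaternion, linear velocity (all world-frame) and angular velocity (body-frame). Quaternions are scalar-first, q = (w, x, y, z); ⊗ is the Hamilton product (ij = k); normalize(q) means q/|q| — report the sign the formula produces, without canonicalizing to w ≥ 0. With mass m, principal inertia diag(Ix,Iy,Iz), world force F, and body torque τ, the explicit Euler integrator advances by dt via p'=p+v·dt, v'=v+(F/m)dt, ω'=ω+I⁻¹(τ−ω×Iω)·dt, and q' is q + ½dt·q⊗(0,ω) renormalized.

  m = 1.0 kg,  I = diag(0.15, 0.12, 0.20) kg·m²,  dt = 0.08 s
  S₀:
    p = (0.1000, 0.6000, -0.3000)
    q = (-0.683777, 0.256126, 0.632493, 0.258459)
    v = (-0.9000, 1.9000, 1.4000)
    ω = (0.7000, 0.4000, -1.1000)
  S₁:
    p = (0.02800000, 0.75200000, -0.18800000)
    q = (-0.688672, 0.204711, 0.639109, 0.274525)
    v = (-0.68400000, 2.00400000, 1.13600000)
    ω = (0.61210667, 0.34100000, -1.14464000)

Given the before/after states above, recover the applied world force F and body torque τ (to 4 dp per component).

Δω = ω₁−ω₀ = (-0.08789333, -0.05900000, -0.04464000)
precession coupling = (-0.0352, 0.0385, -0.0084)
τ = I·(Δω/dt) + ω₀×(Iω₀) = (-0.2000, -0.0500, -0.1200)
Δv = v₁−v₀ = (0.21600000, 0.10400000, -0.26400000)
applied force F = (2.7000, 1.3000, -3.3000)

F = (2.7000, 1.3000, -3.3000)
τ = (-0.2000, -0.0500, -0.1200)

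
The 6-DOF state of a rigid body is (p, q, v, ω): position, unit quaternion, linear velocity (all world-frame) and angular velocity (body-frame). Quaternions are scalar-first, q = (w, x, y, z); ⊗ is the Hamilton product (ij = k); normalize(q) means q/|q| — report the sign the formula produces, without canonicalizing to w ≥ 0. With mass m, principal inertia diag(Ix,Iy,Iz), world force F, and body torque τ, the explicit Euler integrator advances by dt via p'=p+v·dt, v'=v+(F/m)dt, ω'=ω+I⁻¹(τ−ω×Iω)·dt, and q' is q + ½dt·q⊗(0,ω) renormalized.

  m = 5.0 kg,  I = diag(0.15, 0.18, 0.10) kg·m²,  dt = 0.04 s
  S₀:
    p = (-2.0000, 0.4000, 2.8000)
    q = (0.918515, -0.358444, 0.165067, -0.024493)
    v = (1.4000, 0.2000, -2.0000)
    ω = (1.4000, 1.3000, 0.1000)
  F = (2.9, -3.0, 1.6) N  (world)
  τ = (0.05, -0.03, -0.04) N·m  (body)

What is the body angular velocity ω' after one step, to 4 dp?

ω' = (1.4161, 1.2918, 0.0622)

ω×(Iω) gyroscopic = (-0.0104, 0.0070, 0.0546)
(τ − ω×Iω)/I = (0.4027, -0.2056, -0.9460)
new body rate ω' = (1.4161, 1.2918, 0.0622)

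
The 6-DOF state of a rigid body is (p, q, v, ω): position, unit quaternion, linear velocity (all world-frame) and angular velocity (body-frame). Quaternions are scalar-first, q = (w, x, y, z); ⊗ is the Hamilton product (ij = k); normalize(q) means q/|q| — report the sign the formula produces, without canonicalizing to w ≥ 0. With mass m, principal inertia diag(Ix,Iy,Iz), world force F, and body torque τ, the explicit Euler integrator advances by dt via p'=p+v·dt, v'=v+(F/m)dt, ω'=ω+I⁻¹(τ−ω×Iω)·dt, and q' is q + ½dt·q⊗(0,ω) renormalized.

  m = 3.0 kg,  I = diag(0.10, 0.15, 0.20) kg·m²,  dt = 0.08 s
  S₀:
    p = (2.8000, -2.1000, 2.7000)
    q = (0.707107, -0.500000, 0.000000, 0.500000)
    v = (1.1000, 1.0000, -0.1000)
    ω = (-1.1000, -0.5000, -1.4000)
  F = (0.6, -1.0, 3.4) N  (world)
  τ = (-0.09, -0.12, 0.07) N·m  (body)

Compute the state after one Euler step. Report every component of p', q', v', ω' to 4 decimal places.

angular accel α = (-1.2500, 0.2267, 0.2125)
ω + α·dt = (-1.2000, -0.4819, -1.3830)
Hamilton product q⊗(0,ω) = (0.1500000, -0.5278177, -1.6035535, -0.7399498)
updated quaternion q' = (0.7112, -0.5197, -0.0640, 0.4691)
linear accel F/m = (0.2000, -0.3333, 1.1333)
p + v·dt = (2.8880, -2.0200, 2.6920)
v + (F/m)dt = (1.1160, 0.9733, -0.0093)

p' = (2.8880, -2.0200, 2.6920)
q' = (0.7112, -0.5197, -0.0640, 0.4691)
v' = (1.1160, 0.9733, -0.0093)
ω' = (-1.2000, -0.4819, -1.3830)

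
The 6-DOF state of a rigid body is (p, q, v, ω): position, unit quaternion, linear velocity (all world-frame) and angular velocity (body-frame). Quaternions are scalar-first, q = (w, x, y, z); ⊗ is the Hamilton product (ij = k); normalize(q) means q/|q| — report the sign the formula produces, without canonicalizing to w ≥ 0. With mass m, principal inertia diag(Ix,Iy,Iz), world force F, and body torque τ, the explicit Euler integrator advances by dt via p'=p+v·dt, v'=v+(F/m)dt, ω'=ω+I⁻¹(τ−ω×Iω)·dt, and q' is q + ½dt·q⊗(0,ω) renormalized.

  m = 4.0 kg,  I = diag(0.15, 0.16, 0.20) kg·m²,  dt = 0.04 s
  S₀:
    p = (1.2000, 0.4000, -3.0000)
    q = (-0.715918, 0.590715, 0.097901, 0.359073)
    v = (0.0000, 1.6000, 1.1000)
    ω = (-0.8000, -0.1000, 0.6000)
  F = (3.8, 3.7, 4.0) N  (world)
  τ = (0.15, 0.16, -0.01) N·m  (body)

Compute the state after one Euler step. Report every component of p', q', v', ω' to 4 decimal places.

p' = p + v·dt = (1.2000, 0.4640, -2.9560)
new velocity v' = (0.0380, 1.6370, 1.1400)
ω×(Iω) gyroscopic = (-0.0024, 0.0240, 0.0008)
α = I⁻¹(τ − ω×Iω) = (1.0160, 0.8500, -0.0540)
new body rate ω' = (-0.7594, -0.0660, 0.5978)
2q̇ = q⊗(0,ω) = (0.2669183, 0.6673823, -0.5700956, -0.4103015)
updated quaternion q' = (-0.7104, 0.6039, 0.0865, 0.3508)

p' = (1.2000, 0.4640, -2.9560)
q' = (-0.7104, 0.6039, 0.0865, 0.3508)
v' = (0.0380, 1.6370, 1.1400)
ω' = (-0.7594, -0.0660, 0.5978)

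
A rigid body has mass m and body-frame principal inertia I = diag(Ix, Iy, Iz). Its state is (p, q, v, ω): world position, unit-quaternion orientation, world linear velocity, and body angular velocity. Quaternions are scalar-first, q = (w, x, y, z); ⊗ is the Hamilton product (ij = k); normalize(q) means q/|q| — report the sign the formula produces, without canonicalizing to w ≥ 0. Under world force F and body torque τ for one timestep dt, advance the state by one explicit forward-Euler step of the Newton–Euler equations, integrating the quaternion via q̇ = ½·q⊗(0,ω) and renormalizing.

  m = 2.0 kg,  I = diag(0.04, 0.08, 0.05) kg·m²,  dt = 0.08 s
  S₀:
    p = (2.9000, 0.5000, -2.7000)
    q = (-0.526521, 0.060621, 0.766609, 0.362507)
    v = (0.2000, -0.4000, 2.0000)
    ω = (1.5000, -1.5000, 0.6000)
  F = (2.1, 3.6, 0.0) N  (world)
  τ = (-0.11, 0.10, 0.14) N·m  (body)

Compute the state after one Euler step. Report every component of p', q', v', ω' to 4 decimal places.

p' = (2.9160, 0.4680, -2.5400)
q' = (-0.4910, 0.0689, 0.8153, 0.2991)
v' = (0.2840, -0.2560, 2.0000)
ω' = (1.2260, -1.3910, 0.9680)

a = (1.0500, 1.8000, 0.0000)
p + v·dt = (2.9160, 0.4680, -2.5400)
v' = v + a·dt = (0.2840, -0.2560, 2.0000)
ω×(Iω) gyroscopic = (0.0270, -0.0090, -0.0900)
(τ − ω×Iω)/I = (-3.4250, 1.3625, 4.6000)
new body rate ω' = (1.2260, -1.3910, 0.9680)
q⊗(0,ω) = (0.8414778, 0.2139444, 1.2971694, -1.5567576)
q + ½dt·q⊗(0,ω), renormalized = (-0.4910, 0.0689, 0.8153, 0.2991)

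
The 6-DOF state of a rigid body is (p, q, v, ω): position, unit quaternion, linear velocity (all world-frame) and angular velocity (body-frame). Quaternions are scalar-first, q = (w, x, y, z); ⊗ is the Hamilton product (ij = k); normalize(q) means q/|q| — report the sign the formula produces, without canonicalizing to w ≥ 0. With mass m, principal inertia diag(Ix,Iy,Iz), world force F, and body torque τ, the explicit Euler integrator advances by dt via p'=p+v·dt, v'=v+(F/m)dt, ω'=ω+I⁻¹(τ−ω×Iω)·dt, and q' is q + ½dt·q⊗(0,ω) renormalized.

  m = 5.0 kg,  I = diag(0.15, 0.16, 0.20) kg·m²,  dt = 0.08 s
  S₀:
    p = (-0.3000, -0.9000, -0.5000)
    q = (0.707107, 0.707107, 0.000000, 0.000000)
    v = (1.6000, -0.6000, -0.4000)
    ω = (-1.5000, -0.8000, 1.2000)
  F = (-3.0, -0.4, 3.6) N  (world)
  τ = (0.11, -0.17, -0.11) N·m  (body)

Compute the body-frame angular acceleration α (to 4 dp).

α = (0.9893, -1.6250, -0.6100)

precession coupling ω×(Iω) = (-0.0384, 0.0900, 0.0120)
α = I⁻¹(τ − ω×Iω) = (0.9893, -1.6250, -0.6100)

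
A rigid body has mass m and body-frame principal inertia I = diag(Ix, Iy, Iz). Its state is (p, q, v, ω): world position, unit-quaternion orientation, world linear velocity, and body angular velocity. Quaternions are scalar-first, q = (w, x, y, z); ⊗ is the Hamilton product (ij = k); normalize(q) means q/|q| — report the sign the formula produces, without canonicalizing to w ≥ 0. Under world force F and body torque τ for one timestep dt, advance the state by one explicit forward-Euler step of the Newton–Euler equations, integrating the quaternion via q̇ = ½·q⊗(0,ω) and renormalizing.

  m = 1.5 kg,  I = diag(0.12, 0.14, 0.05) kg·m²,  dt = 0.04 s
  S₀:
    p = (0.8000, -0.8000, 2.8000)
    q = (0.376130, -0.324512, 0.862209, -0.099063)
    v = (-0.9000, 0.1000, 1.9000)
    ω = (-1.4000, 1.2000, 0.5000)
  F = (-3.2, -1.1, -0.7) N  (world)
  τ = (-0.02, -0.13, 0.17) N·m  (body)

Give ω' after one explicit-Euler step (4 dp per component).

ω' = (-1.3887, 1.1769, 0.6629)

ω×(Iω) gyroscopic = (-0.0540, -0.0490, -0.0336)
(τ − ω×Iω)/I = (0.2833, -0.5786, 4.0720)
ω' = ω + α·dt = (-1.3887, 1.1769, 0.6629)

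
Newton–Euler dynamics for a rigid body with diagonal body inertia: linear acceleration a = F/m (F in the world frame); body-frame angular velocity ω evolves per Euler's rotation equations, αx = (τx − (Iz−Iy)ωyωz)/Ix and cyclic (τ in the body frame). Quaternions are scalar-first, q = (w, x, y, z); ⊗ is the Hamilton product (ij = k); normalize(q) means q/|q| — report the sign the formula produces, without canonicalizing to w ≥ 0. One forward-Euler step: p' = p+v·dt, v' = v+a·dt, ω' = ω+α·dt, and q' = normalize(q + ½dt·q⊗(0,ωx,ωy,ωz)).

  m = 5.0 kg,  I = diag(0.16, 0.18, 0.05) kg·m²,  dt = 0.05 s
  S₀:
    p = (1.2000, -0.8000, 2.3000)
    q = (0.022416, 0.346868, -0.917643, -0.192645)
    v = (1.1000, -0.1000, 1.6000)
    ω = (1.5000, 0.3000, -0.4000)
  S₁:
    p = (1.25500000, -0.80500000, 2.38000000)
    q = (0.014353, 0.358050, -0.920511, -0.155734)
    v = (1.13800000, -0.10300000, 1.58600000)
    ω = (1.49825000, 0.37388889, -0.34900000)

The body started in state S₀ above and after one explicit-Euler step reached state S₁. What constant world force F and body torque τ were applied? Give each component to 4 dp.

F = (3.8000, -0.3000, -1.4000)
τ = (0.0100, 0.2000, 0.0600)

rate change Δω = (-0.00175000, 0.07388889, 0.05100000)
I·α + gyro = (0.0100, 0.2000, 0.0600)
velocity change Δv = (0.03800000, -0.00300000, -0.01400000)
m·(v₁−v₀)/dt = (3.8000, -0.3000, -1.4000)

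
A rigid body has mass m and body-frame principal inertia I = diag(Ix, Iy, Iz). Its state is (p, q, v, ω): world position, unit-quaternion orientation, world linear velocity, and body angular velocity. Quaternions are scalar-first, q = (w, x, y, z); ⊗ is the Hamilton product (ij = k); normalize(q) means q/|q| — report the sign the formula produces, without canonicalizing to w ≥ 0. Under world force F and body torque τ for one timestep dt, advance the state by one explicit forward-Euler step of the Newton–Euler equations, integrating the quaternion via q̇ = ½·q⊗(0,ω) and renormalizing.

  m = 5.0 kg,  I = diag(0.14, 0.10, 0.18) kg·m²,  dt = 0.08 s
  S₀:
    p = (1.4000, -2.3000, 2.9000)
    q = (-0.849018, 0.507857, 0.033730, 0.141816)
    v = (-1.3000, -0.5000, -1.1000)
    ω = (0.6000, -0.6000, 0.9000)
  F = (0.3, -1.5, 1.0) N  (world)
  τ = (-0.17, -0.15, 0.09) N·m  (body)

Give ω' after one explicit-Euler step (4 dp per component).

gyro term ω×Iω = (-0.0432, -0.0216, 0.0144)
(τ − ω×Iω)/I = (-0.9057, -1.2840, 0.4200)
ω' = ω + α·dt = (0.5275, -0.7027, 0.9336)

ω' = (0.5275, -0.7027, 0.9336)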